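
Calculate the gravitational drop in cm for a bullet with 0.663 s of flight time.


drop = 0.5*g*t^2 = 0.5*9.81*0.663^2 = 2.15609 m ≈ 215.6 cm

215.6 cm


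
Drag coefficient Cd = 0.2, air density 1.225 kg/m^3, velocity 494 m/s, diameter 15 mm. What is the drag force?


A = pi*(d/2)^2 = pi*(15/2000)^2 = 1.76715e-04 m^2
Fd = 0.5*Cd*rho*A*v^2 = 0.5*0.2*1.225*1.76715e-04*494^2 = 5.283 N

5.283 N


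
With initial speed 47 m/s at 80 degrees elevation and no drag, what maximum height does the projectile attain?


H = (v0*sin(theta))^2 / (2g) = (47*sin(80°))^2 / (2*9.81) = 109.2 m

109.2 m


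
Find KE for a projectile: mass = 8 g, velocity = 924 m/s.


E = 0.5*m*v^2 = 0.5*0.008*924^2 = 3415 J

3415 J


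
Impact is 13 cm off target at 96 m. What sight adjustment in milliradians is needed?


1 mrad subtends 1 cm per 10 m of range, so adj = error_cm / (dist_m / 10) = 13 / (96/10) = 1.354 mrad

1.354 mrad


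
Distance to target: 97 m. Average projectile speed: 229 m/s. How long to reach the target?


t = d/v = 97/229 = 0.4236 s

0.4236 s


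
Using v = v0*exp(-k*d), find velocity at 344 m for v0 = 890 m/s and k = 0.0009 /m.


v = v0*exp(-k*d) = 890*exp(-0.0009*344) = 653 m/s

653 m/s


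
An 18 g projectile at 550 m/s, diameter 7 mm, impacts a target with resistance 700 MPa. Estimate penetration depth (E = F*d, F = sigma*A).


A = pi*(d/2)^2 = pi*(7/2)^2 = 38.4845 mm^2
E = 0.5*m*v^2 = 0.5*0.018*550^2 = 2722.5 J
depth = E/(sigma*A) = 2722.5 J / (700 MPa * 38.4845 mm^2) = 2722.5/(700 * 38.4845) m = 0.101061 m ≈ 101.1 mm

101.1 mm


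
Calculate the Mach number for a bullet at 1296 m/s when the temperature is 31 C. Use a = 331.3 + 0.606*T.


a = 331.3 + 0.606*(31) = 350.086 m/s
M = v/a = 1296/350.086 = 3.702

3.702


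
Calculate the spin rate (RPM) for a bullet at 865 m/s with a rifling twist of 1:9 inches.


twist_m = 9*0.0254 = 0.2286 m
spin = v/twist = 865/0.2286 = 3783.902 rev/s
RPM = spin*60 = 3783.902*60 ≈ 227034 RPM

227034 RPM


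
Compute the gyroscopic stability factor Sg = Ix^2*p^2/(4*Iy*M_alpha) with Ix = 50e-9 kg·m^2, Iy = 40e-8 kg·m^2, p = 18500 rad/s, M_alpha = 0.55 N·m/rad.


Sg = Ix^2 * p^2 / (4 * Iy * M_alpha) = (50e-9)^2 * 18500^2 / (4 * 40e-8 * 0.55) = 0.9723

0.9723


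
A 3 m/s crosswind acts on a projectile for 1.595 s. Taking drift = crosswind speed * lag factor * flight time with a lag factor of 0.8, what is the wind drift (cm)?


drift = v_wind * lag * t = 3 * 0.8 * 1.595 = 3.828 m ≈ 382.8 cm

382.8 cm


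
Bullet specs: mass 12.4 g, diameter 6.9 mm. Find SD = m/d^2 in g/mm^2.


SD = m/d^2 = 12.4/6.9^2 = 0.2604 g/mm^2

0.2604 g/mm^2


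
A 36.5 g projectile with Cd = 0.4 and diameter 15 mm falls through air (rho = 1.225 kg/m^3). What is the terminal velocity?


A = pi*(d/2)^2 = pi*(15/2000)^2 = 1.76715e-04 m^2
vt = sqrt(2mg/(Cd*rho*A)) = sqrt(2*0.0365*9.81/(0.4 * 1.225 * 1.76715e-04)) = 90.94 m/s

90.94 m/s


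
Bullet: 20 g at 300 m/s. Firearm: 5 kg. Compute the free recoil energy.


v_r = m_p*v_p/m_gun = 0.02*300/5 = 1.2 m/s, E_r = 0.5*m_gun*v_r^2 = 0.5*5*1.2^2 = 3.6 J

3.6 J


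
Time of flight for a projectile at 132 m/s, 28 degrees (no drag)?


T = 2*v0*sin(theta)/g = 2*132*sin(28°)/9.81 = 12.63 s

12.63 s


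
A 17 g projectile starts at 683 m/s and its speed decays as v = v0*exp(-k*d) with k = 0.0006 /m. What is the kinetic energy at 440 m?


v = v0*exp(-k*d) = 683*exp(-0.0006*440) = 524.526 m/s
E = 0.5*m*v^2 = 0.5*0.017*524.526^2 = 2339 J

2339 J


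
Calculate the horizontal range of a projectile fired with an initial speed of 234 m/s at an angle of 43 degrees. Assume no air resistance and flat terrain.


R = v0^2 * sin(2*theta) / g = 234^2 * sin(2*43°) / 9.81 = 5568 m

5568 m


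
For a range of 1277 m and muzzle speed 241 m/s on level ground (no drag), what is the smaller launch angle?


sin(2*theta) = R*g/v0^2 = 1277*9.81/241^2 = 0.215688, theta = arcsin(0.215688)/2 = 6.228°

6.228 degrees


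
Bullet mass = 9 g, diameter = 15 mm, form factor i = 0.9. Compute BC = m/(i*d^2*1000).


BC = m/(i*d^2*1000) = 9/(0.9 * 15^2 * 1000) = 4.444e-05

4.444e-05


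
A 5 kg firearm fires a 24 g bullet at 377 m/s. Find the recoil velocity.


v_recoil = m_p * v_p / m_gun = 0.024 * 377 / 5 = 1.81 m/s

1.81 m/s


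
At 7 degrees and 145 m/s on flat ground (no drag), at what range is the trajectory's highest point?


R = v0^2*sin(2*theta)/g = 145^2*sin(2*7°)/9.81 = 518.492 m
apex_dist = R/2 = 518.492/2 = 259.2 m

259.2 m


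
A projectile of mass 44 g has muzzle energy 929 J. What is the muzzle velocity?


v = sqrt(2*E/m) = sqrt(2*929/0.044) = 205.5 m/s

205.5 m/s


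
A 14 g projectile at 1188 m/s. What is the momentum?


p = m*v = 0.014*1188 = 16.63 kg·m/s

16.63 kg·m/s


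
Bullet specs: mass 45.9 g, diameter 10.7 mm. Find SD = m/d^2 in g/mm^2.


SD = m/d^2 = 45.9/10.7^2 = 0.4009 g/mm^2

0.4009 g/mm^2


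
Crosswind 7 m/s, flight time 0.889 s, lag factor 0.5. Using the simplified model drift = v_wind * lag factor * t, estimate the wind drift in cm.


drift = v_wind * lag * t = 7 * 0.5 * 0.889 = 3.1115 m ≈ 311.1 cm

311.1 cm


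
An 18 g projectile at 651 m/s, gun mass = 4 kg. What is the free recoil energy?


v_r = m_p*v_p/m_gun = 0.018*651/4 = 2.9295 m/s, E_r = 0.5*m_gun*v_r^2 = 0.5*4*2.9295^2 = 17.16 J

17.16 J


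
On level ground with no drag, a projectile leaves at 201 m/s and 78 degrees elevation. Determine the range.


R = v0^2 * sin(2*theta) / g = 201^2 * sin(2*78°) / 9.81 = 1675 m

1675 m


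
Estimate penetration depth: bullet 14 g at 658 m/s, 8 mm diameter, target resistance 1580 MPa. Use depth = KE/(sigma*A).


A = pi*(d/2)^2 = pi*(8/2)^2 = 50.2655 mm^2
E = 0.5*m*v^2 = 0.5*0.014*658^2 = 3030.75 J
depth = E/(sigma*A) = 3030.75 J / (1580 MPa * 50.2655 mm^2) = 3030.75/(1580 * 50.2655) m = 0.0381613 m ≈ 38.16 mm

38.16 mm


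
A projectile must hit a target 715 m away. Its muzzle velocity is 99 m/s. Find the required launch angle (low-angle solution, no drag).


sin(2*theta) = R*g/v0^2 = 715*9.81/99^2 = 0.715657, theta = arcsin(0.715657)/2 = 22.85°

22.85 degrees


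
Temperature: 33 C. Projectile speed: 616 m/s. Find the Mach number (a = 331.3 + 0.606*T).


a = 331.3 + 0.606*(33) = 351.298 m/s
M = v/a = 616/351.298 = 1.753

1.753


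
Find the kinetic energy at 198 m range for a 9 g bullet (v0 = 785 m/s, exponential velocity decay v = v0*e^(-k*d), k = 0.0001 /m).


v = v0*exp(-k*d) = 785*exp(-0.0001*198) = 769.61 m/s
E = 0.5*m*v^2 = 0.5*0.009*769.61^2 = 2665 J

2665 J


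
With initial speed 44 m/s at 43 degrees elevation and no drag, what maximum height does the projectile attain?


H = (v0*sin(theta))^2 / (2g) = (44*sin(43°))^2 / (2*9.81) = 45.9 m

45.9 m


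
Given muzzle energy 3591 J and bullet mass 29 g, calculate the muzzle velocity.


v = sqrt(2*E/m) = sqrt(2*3591/0.029) = 497.6 m/s

497.6 m/s


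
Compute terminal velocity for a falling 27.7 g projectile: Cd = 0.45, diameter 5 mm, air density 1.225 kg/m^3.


A = pi*(d/2)^2 = pi*(5/2000)^2 = 1.96350e-05 m^2
vt = sqrt(2mg/(Cd*rho*A)) = sqrt(2*0.0277*9.81/(0.45 * 1.225 * 1.96350e-05)) = 224.1 m/s

224.1 m/s


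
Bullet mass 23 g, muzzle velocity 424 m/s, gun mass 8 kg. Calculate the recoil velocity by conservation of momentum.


v_recoil = m_p * v_p / m_gun = 0.023 * 424 / 8 = 1.219 m/s

1.219 m/s


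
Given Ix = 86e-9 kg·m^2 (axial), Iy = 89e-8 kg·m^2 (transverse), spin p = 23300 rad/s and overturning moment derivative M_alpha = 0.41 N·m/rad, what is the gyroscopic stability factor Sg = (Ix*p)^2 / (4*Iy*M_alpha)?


Sg = Ix^2 * p^2 / (4 * Iy * M_alpha) = (86e-9)^2 * 23300^2 / (4 * 89e-8 * 0.41) = 2.751

2.751


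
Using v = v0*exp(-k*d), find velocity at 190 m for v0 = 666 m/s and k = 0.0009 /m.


v = v0*exp(-k*d) = 666*exp(-0.0009*190) = 561.3 m/s

561.3 m/s


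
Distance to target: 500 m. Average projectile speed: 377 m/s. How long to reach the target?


t = d/v = 500/377 = 1.326 s

1.326 s


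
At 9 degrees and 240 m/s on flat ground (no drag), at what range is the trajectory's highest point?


R = v0^2*sin(2*theta)/g = 240^2*sin(2*9°)/9.81 = 1814.41 m
apex_dist = R/2 = 1814.41/2 = 907.2 m

907.2 m


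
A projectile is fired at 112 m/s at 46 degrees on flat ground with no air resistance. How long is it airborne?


T = 2*v0*sin(theta)/g = 2*112*sin(46°)/9.81 = 16.43 s

16.43 s


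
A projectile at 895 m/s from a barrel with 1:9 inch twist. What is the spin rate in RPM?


twist_m = 9*0.0254 = 0.2286 m
spin = v/twist = 895/0.2286 = 3915.136 rev/s
RPM = spin*60 = 3915.136*60 ≈ 234908 RPM

234908 RPM


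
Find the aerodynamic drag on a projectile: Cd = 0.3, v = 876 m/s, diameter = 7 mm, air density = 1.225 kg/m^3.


A = pi*(d/2)^2 = pi*(7/2000)^2 = 3.84845e-05 m^2
Fd = 0.5*Cd*rho*A*v^2 = 0.5*0.3*1.225*3.84845e-05*876^2 = 5.427 N

5.427 N


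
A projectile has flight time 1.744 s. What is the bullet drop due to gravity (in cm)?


drop = 0.5*g*t^2 = 0.5*9.81*1.744^2 = 14.9187 m ≈ 1492 cm

1492 cm


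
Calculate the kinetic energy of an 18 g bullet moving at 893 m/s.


E = 0.5*m*v^2 = 0.5*0.018*893^2 = 7177 J

7177 J


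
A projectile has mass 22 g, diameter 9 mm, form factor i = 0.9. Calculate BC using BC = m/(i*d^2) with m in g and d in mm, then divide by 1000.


BC = m/(i*d^2*1000) = 22/(0.9 * 9^2 * 1000) = 0.0003018

0.0003018


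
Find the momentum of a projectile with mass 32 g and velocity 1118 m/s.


p = m*v = 0.032*1118 = 35.78 kg·m/s

35.78 kg·m/s


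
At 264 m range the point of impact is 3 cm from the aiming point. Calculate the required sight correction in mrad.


1 mrad subtends 1 cm per 10 m of range, so adj = error_cm / (dist_m / 10) = 3 / (264/10) = 0.1136 mrad

0.1136 mrad


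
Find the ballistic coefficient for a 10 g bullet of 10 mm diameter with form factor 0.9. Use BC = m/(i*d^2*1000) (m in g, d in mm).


BC = m/(i*d^2*1000) = 10/(0.9 * 10^2 * 1000) = 0.0001111

0.0001111


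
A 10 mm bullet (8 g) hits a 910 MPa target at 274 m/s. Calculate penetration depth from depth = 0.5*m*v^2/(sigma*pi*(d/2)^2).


A = pi*(d/2)^2 = pi*(10/2)^2 = 78.5398 mm^2
E = 0.5*m*v^2 = 0.5*0.008*274^2 = 300.304 J
depth = E/(sigma*A) = 300.304 J / (910 MPa * 78.5398 mm^2) = 300.304/(910 * 78.5398) m = 0.00420175 m ≈ 4.202 mm

4.202 mm


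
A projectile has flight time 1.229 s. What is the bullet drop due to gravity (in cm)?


drop = 0.5*g*t^2 = 0.5*9.81*1.229^2 = 7.40871 m ≈ 740.9 cm

740.9 cm


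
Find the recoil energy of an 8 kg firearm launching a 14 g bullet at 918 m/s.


v_r = m_p*v_p/m_gun = 0.014*918/8 = 1.6065 m/s, E_r = 0.5*m_gun*v_r^2 = 0.5*8*1.6065^2 = 10.32 J

10.32 J


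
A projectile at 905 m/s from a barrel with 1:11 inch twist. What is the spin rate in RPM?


twist_m = 11*0.0254 = 0.2794 m
spin = v/twist = 905/0.2794 = 3239.084 rev/s
RPM = spin*60 = 3239.084*60 ≈ 194345 RPM

194345 RPM


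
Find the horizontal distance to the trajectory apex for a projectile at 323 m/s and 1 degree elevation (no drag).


R = v0^2*sin(2*theta)/g = 323^2*sin(2*1°)/9.81 = 371.155 m
apex_dist = R/2 = 371.155/2 = 185.6 m

185.6 m


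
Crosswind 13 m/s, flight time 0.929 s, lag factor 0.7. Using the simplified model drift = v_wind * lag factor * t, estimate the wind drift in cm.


drift = v_wind * lag * t = 13 * 0.7 * 0.929 = 8.4539 m ≈ 845.4 cm

845.4 cm


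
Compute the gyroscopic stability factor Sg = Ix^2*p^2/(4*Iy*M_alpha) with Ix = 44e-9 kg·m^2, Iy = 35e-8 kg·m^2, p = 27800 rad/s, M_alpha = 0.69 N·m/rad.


Sg = Ix^2 * p^2 / (4 * Iy * M_alpha) = (44e-9)^2 * 27800^2 / (4 * 35e-8 * 0.69) = 1.549

1.549


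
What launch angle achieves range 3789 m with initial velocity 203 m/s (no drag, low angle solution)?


sin(2*theta) = R*g/v0^2 = 3789*9.81/203^2 = 0.90199, theta = arcsin(0.90199)/2 = 32.21°

32.21 degrees


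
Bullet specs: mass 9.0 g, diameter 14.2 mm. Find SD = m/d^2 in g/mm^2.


SD = m/d^2 = 9.0/14.2^2 = 0.04463 g/mm^2

0.04463 g/mm^2


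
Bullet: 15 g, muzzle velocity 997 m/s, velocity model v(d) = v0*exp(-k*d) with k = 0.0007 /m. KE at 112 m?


v = v0*exp(-k*d) = 997*exp(-0.0007*112) = 921.821 m/s
E = 0.5*m*v^2 = 0.5*0.015*921.821^2 = 6373 J

6373 J


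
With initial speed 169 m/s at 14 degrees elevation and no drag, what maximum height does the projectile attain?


H = (v0*sin(theta))^2 / (2g) = (169*sin(14°))^2 / (2*9.81) = 85.2 m

85.2 m


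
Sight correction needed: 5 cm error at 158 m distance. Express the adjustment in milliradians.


1 mrad subtends 1 cm per 10 m of range, so adj = error_cm / (dist_m / 10) = 5 / (158/10) = 0.3165 mrad

0.3165 mrad


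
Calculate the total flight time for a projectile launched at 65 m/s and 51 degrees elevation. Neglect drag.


T = 2*v0*sin(theta)/g = 2*65*sin(51°)/9.81 = 10.3 s

10.3 s


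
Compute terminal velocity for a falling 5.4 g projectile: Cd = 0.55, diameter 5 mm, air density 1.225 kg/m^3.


A = pi*(d/2)^2 = pi*(5/2000)^2 = 1.96350e-05 m^2
vt = sqrt(2mg/(Cd*rho*A)) = sqrt(2*0.0054*9.81/(0.55 * 1.225 * 1.96350e-05)) = 89.49 m/s

89.49 m/s


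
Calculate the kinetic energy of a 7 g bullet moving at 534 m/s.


E = 0.5*m*v^2 = 0.5*0.007*534^2 = 998 J

998 J


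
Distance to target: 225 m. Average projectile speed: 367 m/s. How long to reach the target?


t = d/v = 225/367 = 0.6131 s

0.6131 s


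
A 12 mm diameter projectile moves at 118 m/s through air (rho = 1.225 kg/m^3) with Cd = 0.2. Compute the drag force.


A = pi*(d/2)^2 = pi*(12/2000)^2 = 1.13097e-04 m^2
Fd = 0.5*Cd*rho*A*v^2 = 0.5*0.2*1.225*1.13097e-04*118^2 = 0.1929 N

0.1929 N


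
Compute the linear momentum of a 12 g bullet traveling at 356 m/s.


p = m*v = 0.012*356 = 4.272 kg·m/s

4.272 kg·m/s


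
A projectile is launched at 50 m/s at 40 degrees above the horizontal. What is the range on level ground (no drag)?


R = v0^2 * sin(2*theta) / g = 50^2 * sin(2*40°) / 9.81 = 251 m

251 m


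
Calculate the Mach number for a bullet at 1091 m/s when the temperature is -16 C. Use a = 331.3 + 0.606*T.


a = 331.3 + 0.606*(-16) = 321.604 m/s
M = v/a = 1091/321.604 = 3.392

3.392


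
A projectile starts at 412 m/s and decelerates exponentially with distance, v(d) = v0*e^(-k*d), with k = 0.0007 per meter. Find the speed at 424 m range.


v = v0*exp(-k*d) = 412*exp(-0.0007*424) = 306.2 m/s

306.2 m/s


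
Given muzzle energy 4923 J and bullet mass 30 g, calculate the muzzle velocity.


v = sqrt(2*E/m) = sqrt(2*4923/0.03) = 572.9 m/s

572.9 m/s


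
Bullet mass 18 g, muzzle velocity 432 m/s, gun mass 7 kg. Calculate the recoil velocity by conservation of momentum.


v_recoil = m_p * v_p / m_gun = 0.018 * 432 / 7 = 1.111 m/s

1.111 m/s


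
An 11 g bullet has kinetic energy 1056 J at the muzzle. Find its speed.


v = sqrt(2*E/m) = sqrt(2*1056/0.011) = 438.2 m/s

438.2 m/s


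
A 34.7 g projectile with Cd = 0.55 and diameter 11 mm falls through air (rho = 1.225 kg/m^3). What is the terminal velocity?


A = pi*(d/2)^2 = pi*(11/2000)^2 = 9.50332e-05 m^2
vt = sqrt(2mg/(Cd*rho*A)) = sqrt(2*0.0347*9.81/(0.55 * 1.225 * 9.50332e-05)) = 103.1 m/s

103.1 m/s


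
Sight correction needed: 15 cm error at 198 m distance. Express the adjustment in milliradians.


1 mrad subtends 1 cm per 10 m of range, so adj = error_cm / (dist_m / 10) = 15 / (198/10) = 0.7576 mrad

0.7576 mrad


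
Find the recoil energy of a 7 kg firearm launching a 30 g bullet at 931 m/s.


v_r = m_p*v_p/m_gun = 0.03*931/7 = 3.99 m/s, E_r = 0.5*m_gun*v_r^2 = 0.5*7*3.99^2 = 55.72 J

55.72 J


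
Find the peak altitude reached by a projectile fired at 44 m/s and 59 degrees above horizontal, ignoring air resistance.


H = (v0*sin(theta))^2 / (2g) = (44*sin(59°))^2 / (2*9.81) = 72.5 m

72.5 m


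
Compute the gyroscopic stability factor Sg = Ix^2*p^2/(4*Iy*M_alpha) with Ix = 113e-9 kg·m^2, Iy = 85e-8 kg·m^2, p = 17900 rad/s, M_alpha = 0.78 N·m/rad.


Sg = Ix^2 * p^2 / (4 * Iy * M_alpha) = (113e-9)^2 * 17900^2 / (4 * 85e-8 * 0.78) = 1.543

1.543


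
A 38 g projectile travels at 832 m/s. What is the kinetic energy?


E = 0.5*m*v^2 = 0.5*0.038*832^2 = 13152 J

13152 J


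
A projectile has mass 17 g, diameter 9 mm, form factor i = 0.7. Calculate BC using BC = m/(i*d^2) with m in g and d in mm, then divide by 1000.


BC = m/(i*d^2*1000) = 17/(0.7 * 9^2 * 1000) = 0.0002998

0.0002998


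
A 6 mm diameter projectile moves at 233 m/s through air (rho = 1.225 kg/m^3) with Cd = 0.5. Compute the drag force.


A = pi*(d/2)^2 = pi*(6/2000)^2 = 2.82743e-05 m^2
Fd = 0.5*Cd*rho*A*v^2 = 0.5*0.5*1.225*2.82743e-05*233^2 = 0.4701 N

0.4701 N


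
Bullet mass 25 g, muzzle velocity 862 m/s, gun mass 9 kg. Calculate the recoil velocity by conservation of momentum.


v_recoil = m_p * v_p / m_gun = 0.025 * 862 / 9 = 2.394 m/s

2.394 m/s


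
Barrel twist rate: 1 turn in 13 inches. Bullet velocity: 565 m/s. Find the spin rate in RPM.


twist_m = 13*0.0254 = 0.3302 m
spin = v/twist = 565/0.3302 = 1711.084 rev/s
RPM = spin*60 = 1711.084*60 ≈ 102665 RPM

102665 RPM


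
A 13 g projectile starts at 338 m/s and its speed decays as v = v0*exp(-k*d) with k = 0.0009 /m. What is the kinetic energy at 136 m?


v = v0*exp(-k*d) = 338*exp(-0.0009*136) = 299.061 m/s
E = 0.5*m*v^2 = 0.5*0.013*299.061^2 = 581.3 J

581.3 J


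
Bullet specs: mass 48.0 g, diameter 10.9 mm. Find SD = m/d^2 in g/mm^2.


SD = m/d^2 = 48.0/10.9^2 = 0.404 g/mm^2

0.404 g/mm^2


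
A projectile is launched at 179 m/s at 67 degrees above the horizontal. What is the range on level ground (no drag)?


R = v0^2 * sin(2*theta) / g = 179^2 * sin(2*67°) / 9.81 = 2349 m

2349 m


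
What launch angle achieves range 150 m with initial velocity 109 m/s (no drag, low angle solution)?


sin(2*theta) = R*g/v0^2 = 150*9.81/109^2 = 0.123853, theta = arcsin(0.123853)/2 = 3.557°

3.557 degrees


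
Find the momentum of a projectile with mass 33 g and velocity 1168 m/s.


p = m*v = 0.033*1168 = 38.54 kg·m/s

38.54 kg·m/s


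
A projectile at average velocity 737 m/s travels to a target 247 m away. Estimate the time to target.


t = d/v = 247/737 = 0.3351 s

0.3351 s


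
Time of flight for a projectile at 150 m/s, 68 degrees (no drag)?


T = 2*v0*sin(theta)/g = 2*150*sin(68°)/9.81 = 28.35 s

28.35 s


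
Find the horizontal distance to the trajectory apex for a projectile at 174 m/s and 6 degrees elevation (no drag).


R = v0^2*sin(2*theta)/g = 174^2*sin(2*6°)/9.81 = 641.665 m
apex_dist = R/2 = 641.665/2 = 320.8 m

320.8 m


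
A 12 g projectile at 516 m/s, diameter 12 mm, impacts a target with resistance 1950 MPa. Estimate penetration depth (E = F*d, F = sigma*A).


A = pi*(d/2)^2 = pi*(12/2)^2 = 113.097 mm^2
E = 0.5*m*v^2 = 0.5*0.012*516^2 = 1597.54 J
depth = E/(sigma*A) = 1597.54 J / (1950 MPa * 113.097 mm^2) = 1597.54/(1950 * 113.097) m = 0.00724375 m ≈ 7.244 mm

7.244 mm


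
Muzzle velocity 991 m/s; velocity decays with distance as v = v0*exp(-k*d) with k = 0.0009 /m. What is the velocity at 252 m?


v = v0*exp(-k*d) = 991*exp(-0.0009*252) = 789.9 m/s

789.9 m/s


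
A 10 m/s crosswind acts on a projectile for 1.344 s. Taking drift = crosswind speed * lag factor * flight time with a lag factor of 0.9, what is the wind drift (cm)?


drift = v_wind * lag * t = 10 * 0.9 * 1.344 = 12.096 m ≈ 1210 cm

1210 cm


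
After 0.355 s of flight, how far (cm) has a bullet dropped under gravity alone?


drop = 0.5*g*t^2 = 0.5*9.81*0.355^2 = 0.618153 m ≈ 61.82 cm

61.82 cm


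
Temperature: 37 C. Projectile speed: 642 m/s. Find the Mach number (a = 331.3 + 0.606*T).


a = 331.3 + 0.606*(37) = 353.722 m/s
M = v/a = 642/353.722 = 1.815

1.815


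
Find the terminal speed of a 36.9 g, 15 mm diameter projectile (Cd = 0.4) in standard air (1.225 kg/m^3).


A = pi*(d/2)^2 = pi*(15/2000)^2 = 1.76715e-04 m^2
vt = sqrt(2mg/(Cd*rho*A)) = sqrt(2*0.0369*9.81/(0.4 * 1.225 * 1.76715e-04)) = 91.44 m/s

91.44 m/s


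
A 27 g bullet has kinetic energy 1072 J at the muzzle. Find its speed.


v = sqrt(2*E/m) = sqrt(2*1072/0.027) = 281.8 m/s

281.8 m/s


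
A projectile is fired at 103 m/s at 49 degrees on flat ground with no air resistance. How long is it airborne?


T = 2*v0*sin(theta)/g = 2*103*sin(49°)/9.81 = 15.85 s

15.85 s


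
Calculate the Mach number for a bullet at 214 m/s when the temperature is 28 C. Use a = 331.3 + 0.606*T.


a = 331.3 + 0.606*(28) = 348.268 m/s
M = v/a = 214/348.268 = 0.6145

0.6145


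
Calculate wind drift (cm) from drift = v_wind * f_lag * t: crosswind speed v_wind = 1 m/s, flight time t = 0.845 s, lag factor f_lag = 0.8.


drift = v_wind * lag * t = 1 * 0.8 * 0.845 = 0.676 m ≈ 67.6 cm

67.6 cm


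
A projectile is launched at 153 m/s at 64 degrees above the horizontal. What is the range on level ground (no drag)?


R = v0^2 * sin(2*theta) / g = 153^2 * sin(2*64°) / 9.81 = 1880 m

1880 m


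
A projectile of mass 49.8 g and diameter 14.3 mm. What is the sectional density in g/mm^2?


SD = m/d^2 = 49.8/14.3^2 = 0.2435 g/mm^2

0.2435 g/mm^2


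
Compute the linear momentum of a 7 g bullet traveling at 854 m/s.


p = m*v = 0.007*854 = 5.978 kg·m/s

5.978 kg·m/s


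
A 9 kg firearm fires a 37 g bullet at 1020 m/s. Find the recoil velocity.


v_recoil = m_p * v_p / m_gun = 0.037 * 1020 / 9 = 4.193 m/s

4.193 m/s


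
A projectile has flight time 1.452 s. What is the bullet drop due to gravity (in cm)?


drop = 0.5*g*t^2 = 0.5*9.81*1.452^2 = 10.3412 m ≈ 1034 cm

1034 cm


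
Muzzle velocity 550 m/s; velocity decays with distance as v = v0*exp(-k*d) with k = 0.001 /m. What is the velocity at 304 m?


v = v0*exp(-k*d) = 550*exp(-0.001*304) = 405.8 m/s

405.8 m/s


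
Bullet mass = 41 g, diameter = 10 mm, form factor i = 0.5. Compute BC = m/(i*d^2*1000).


BC = m/(i*d^2*1000) = 41/(0.5 * 10^2 * 1000) = 0.00082

0.00082


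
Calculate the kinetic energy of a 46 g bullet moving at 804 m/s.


E = 0.5*m*v^2 = 0.5*0.046*804^2 = 14868 J

14868 J


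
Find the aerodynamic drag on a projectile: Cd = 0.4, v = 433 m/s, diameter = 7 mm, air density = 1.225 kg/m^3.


A = pi*(d/2)^2 = pi*(7/2000)^2 = 3.84845e-05 m^2
Fd = 0.5*Cd*rho*A*v^2 = 0.5*0.4*1.225*3.84845e-05*433^2 = 1.768 N

1.768 N


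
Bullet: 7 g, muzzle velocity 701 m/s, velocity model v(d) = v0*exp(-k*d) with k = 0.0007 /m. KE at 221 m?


v = v0*exp(-k*d) = 701*exp(-0.0007*221) = 600.527 m/s
E = 0.5*m*v^2 = 0.5*0.007*600.527^2 = 1262 J

1262 J


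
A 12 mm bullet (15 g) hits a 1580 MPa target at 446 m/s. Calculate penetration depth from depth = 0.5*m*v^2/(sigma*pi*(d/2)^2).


A = pi*(d/2)^2 = pi*(12/2)^2 = 113.097 mm^2
E = 0.5*m*v^2 = 0.5*0.015*446^2 = 1491.87 J
depth = E/(sigma*A) = 1491.87 J / (1580 MPa * 113.097 mm^2) = 1491.87/(1580 * 113.097) m = 0.00834875 m ≈ 8.349 mm

8.349 mm


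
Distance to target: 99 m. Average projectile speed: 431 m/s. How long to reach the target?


t = d/v = 99/431 = 0.2297 s

0.2297 s


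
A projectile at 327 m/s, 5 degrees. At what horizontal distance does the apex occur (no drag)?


R = v0^2*sin(2*theta)/g = 327^2*sin(2*5°)/9.81 = 1892.77 m
apex_dist = R/2 = 1892.77/2 = 946.4 m

946.4 m


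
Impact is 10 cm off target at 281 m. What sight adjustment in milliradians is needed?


1 mrad subtends 1 cm per 10 m of range, so adj = error_cm / (dist_m / 10) = 10 / (281/10) = 0.3559 mrad

0.3559 mrad


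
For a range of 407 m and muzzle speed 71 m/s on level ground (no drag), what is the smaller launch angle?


sin(2*theta) = R*g/v0^2 = 407*9.81/71^2 = 0.792039, theta = arcsin(0.792039)/2 = 26.19°

26.19 degrees


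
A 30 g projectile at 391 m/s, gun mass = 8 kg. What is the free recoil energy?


v_r = m_p*v_p/m_gun = 0.03*391/8 = 1.46625 m/s, E_r = 0.5*m_gun*v_r^2 = 0.5*8*1.46625^2 = 8.6 J

8.6 J


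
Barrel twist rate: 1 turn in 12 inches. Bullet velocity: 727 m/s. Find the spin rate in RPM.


twist_m = 12*0.0254 = 0.3048 m
spin = v/twist = 727/0.3048 = 2385.171 rev/s
RPM = spin*60 = 2385.171*60 ≈ 143110 RPM

143110 RPM


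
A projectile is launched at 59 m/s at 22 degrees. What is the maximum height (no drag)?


H = (v0*sin(theta))^2 / (2g) = (59*sin(22°))^2 / (2*9.81) = 24.9 m

24.9 m


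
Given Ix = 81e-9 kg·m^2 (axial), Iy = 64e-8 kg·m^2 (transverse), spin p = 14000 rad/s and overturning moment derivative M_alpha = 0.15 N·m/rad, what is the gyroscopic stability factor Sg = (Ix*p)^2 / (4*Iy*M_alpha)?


Sg = Ix^2 * p^2 / (4 * Iy * M_alpha) = (81e-9)^2 * 14000^2 / (4 * 64e-8 * 0.15) = 3.349

3.349


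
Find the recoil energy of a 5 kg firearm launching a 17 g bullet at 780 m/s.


v_r = m_p*v_p/m_gun = 0.017*780/5 = 2.652 m/s, E_r = 0.5*m_gun*v_r^2 = 0.5*5*2.652^2 = 17.58 J

17.58 J


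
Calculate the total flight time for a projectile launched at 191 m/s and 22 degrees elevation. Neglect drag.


T = 2*v0*sin(theta)/g = 2*191*sin(22°)/9.81 = 14.59 s

14.59 s


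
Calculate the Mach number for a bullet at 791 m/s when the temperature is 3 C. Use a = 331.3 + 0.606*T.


a = 331.3 + 0.606*(3) = 333.118 m/s
M = v/a = 791/333.118 = 2.375

2.375


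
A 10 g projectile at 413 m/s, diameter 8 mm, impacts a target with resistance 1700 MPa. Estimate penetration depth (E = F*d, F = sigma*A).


A = pi*(d/2)^2 = pi*(8/2)^2 = 50.2655 mm^2
E = 0.5*m*v^2 = 0.5*0.01*413^2 = 852.845 J
depth = E/(sigma*A) = 852.845 J / (1700 MPa * 50.2655 mm^2) = 852.845/(1700 * 50.2655) m = 0.00998048 m ≈ 9.98 mm

9.98 mm


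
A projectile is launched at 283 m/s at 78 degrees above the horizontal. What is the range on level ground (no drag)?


R = v0^2 * sin(2*theta) / g = 283^2 * sin(2*78°) / 9.81 = 3321 m

3321 m


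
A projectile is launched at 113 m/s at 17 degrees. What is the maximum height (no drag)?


H = (v0*sin(theta))^2 / (2g) = (113*sin(17°))^2 / (2*9.81) = 55.63 m

55.63 m


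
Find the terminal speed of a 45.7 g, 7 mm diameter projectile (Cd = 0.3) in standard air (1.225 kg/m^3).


A = pi*(d/2)^2 = pi*(7/2000)^2 = 3.84845e-05 m^2
vt = sqrt(2mg/(Cd*rho*A)) = sqrt(2*0.0457*9.81/(0.3 * 1.225 * 3.84845e-05)) = 251.8 m/s

251.8 m/s


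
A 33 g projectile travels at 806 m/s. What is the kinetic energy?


E = 0.5*m*v^2 = 0.5*0.033*806^2 = 10719 J

10719 J


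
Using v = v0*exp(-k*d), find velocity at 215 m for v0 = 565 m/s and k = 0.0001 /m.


v = v0*exp(-k*d) = 565*exp(-0.0001*215) = 553 m/s

553 m/s


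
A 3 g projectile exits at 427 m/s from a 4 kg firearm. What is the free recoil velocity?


v_recoil = m_p * v_p / m_gun = 0.003 * 427 / 4 = 0.3202 m/s

0.3202 m/s


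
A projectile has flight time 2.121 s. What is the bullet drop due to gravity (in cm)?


drop = 0.5*g*t^2 = 0.5*9.81*2.121^2 = 22.0658 m ≈ 2207 cm

2207 cm


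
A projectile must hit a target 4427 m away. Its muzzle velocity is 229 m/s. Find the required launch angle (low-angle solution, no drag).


sin(2*theta) = R*g/v0^2 = 4427*9.81/229^2 = 0.828147, theta = arcsin(0.828147)/2 = 27.95°

27.95 degrees


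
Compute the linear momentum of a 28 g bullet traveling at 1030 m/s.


p = m*v = 0.028*1030 = 28.84 kg·m/s

28.84 kg·m/s


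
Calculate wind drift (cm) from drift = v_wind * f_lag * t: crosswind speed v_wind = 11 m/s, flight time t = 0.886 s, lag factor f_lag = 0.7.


drift = v_wind * lag * t = 11 * 0.7 * 0.886 = 6.8222 m ≈ 682.2 cm

682.2 cm


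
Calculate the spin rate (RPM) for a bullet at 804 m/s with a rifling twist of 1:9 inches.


twist_m = 9*0.0254 = 0.2286 m
spin = v/twist = 804/0.2286 = 3517.06 rev/s
RPM = spin*60 = 3517.06*60 ≈ 211024 RPM

211024 RPM


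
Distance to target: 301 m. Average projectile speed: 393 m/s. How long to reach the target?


t = d/v = 301/393 = 0.7659 s

0.7659 s


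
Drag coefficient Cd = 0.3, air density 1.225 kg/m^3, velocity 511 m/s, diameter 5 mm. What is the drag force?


A = pi*(d/2)^2 = pi*(5/2000)^2 = 1.96350e-05 m^2
Fd = 0.5*Cd*rho*A*v^2 = 0.5*0.3*1.225*1.96350e-05*511^2 = 0.9421 N

0.9421 N


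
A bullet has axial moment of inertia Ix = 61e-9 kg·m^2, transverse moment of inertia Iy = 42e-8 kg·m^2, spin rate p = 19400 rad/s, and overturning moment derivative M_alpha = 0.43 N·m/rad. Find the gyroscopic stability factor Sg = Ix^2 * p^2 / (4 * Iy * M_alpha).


Sg = Ix^2 * p^2 / (4 * Iy * M_alpha) = (61e-9)^2 * 19400^2 / (4 * 42e-8 * 0.43) = 1.939

1.939


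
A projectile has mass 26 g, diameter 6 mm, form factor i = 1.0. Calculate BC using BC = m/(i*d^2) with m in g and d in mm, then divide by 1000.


BC = m/(i*d^2*1000) = 26/(1.0 * 6^2 * 1000) = 0.0007222

0.0007222


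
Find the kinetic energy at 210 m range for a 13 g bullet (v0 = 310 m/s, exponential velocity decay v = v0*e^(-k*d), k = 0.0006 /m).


v = v0*exp(-k*d) = 310*exp(-0.0006*210) = 273.301 m/s
E = 0.5*m*v^2 = 0.5*0.013*273.301^2 = 485.5 J

485.5 J


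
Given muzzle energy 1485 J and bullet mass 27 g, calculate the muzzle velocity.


v = sqrt(2*E/m) = sqrt(2*1485/0.027) = 331.7 m/s

331.7 m/s


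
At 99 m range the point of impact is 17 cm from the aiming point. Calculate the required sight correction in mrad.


1 mrad subtends 1 cm per 10 m of range, so adj = error_cm / (dist_m / 10) = 17 / (99/10) = 1.717 mrad

1.717 mrad


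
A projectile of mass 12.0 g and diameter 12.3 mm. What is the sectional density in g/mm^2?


SD = m/d^2 = 12.0/12.3^2 = 0.07932 g/mm^2

0.07932 g/mm^2


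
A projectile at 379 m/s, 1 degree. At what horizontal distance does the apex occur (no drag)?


R = v0^2*sin(2*theta)/g = 379^2*sin(2*1°)/9.81 = 511.009 m
apex_dist = R/2 = 511.009/2 = 255.5 m

255.5 m


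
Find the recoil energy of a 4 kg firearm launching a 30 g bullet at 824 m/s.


v_r = m_p*v_p/m_gun = 0.03*824/4 = 6.18 m/s, E_r = 0.5*m_gun*v_r^2 = 0.5*4*6.18^2 = 76.38 J

76.38 J


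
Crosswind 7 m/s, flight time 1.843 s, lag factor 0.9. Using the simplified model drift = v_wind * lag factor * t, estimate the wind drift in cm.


drift = v_wind * lag * t = 7 * 0.9 * 1.843 = 11.6109 m ≈ 1161 cm

1161 cm


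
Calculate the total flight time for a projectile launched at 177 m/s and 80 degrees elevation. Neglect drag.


T = 2*v0*sin(theta)/g = 2*177*sin(80°)/9.81 = 35.54 s

35.54 s


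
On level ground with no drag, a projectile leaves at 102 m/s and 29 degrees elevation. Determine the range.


R = v0^2 * sin(2*theta) / g = 102^2 * sin(2*29°) / 9.81 = 899.4 m

899.4 m


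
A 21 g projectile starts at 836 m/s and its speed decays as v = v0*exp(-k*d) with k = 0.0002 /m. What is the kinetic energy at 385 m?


v = v0*exp(-k*d) = 836*exp(-0.0002*385) = 774.044 m/s
E = 0.5*m*v^2 = 0.5*0.021*774.044^2 = 6291 J

6291 J


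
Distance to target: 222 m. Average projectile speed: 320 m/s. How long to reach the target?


t = d/v = 222/320 = 0.6937 s

0.6937 s


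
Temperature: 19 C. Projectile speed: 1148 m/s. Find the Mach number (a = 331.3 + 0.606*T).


a = 331.3 + 0.606*(19) = 342.814 m/s
M = v/a = 1148/342.814 = 3.349

3.349


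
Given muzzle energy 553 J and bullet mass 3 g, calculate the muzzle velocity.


v = sqrt(2*E/m) = sqrt(2*553/0.003) = 607.2 m/s

607.2 m/s


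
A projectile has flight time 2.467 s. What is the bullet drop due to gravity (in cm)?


drop = 0.5*g*t^2 = 0.5*9.81*2.467^2 = 29.8523 m ≈ 2985 cm

2985 cm


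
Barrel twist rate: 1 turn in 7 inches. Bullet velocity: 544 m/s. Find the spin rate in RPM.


twist_m = 7*0.0254 = 0.1778 m
spin = v/twist = 544/0.1778 = 3059.618 rev/s
RPM = spin*60 = 3059.618*60 ≈ 183577 RPM

183577 RPM


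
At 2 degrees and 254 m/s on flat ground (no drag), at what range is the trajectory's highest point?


R = v0^2*sin(2*theta)/g = 254^2*sin(2*2°)/9.81 = 458.757 m
apex_dist = R/2 = 458.757/2 = 229.4 m

229.4 m


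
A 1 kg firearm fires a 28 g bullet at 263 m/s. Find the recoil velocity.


v_recoil = m_p * v_p / m_gun = 0.028 * 263 / 1 = 7.364 m/s

7.364 m/s


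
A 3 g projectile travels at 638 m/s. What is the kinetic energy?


E = 0.5*m*v^2 = 0.5*0.003*638^2 = 610.6 J

610.6 J


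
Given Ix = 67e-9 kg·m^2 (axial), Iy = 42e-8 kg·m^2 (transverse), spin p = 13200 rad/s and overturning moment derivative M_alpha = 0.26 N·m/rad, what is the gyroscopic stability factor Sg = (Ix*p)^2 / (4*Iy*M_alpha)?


Sg = Ix^2 * p^2 / (4 * Iy * M_alpha) = (67e-9)^2 * 13200^2 / (4 * 42e-8 * 0.26) = 1.791

1.791


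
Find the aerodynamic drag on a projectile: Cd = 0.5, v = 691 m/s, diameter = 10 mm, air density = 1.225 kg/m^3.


A = pi*(d/2)^2 = pi*(10/2000)^2 = 7.85398e-05 m^2
Fd = 0.5*Cd*rho*A*v^2 = 0.5*0.5*1.225*7.85398e-05*691^2 = 11.48 N

11.48 N


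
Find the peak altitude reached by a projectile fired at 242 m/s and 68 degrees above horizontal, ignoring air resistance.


H = (v0*sin(theta))^2 / (2g) = (242*sin(68°))^2 / (2*9.81) = 2566 m

2566 m


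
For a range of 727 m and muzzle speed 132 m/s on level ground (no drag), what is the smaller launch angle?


sin(2*theta) = R*g/v0^2 = 727*9.81/132^2 = 0.409313, theta = arcsin(0.409313)/2 = 12.08°

12.08 degrees


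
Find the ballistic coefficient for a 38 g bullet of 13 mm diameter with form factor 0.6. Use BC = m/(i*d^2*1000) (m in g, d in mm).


BC = m/(i*d^2*1000) = 38/(0.6 * 13^2 * 1000) = 0.0003748

0.0003748


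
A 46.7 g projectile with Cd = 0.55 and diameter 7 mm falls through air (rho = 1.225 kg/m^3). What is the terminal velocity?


A = pi*(d/2)^2 = pi*(7/2000)^2 = 3.84845e-05 m^2
vt = sqrt(2mg/(Cd*rho*A)) = sqrt(2*0.0467*9.81/(0.55 * 1.225 * 3.84845e-05)) = 188 m/s

188 m/s


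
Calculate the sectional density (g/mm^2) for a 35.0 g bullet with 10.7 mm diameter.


SD = m/d^2 = 35.0/10.7^2 = 0.3057 g/mm^2

0.3057 g/mm^2


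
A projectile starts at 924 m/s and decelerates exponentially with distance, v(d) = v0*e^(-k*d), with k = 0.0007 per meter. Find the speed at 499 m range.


v = v0*exp(-k*d) = 924*exp(-0.0007*499) = 651.6 m/s

651.6 m/s


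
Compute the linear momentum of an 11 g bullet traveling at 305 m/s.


p = m*v = 0.011*305 = 3.355 kg·m/s

3.355 kg·m/s


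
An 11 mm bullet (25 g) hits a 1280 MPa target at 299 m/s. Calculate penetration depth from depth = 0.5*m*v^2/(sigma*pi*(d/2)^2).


A = pi*(d/2)^2 = pi*(11/2)^2 = 95.0332 mm^2
E = 0.5*m*v^2 = 0.5*0.025*299^2 = 1117.51 J
depth = E/(sigma*A) = 1117.51 J / (1280 MPa * 95.0332 mm^2) = 1117.51/(1280 * 95.0332) m = 0.00918686 m ≈ 9.187 mm

9.187 mm


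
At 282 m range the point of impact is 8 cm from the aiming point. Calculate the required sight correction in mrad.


1 mrad subtends 1 cm per 10 m of range, so adj = error_cm / (dist_m / 10) = 8 / (282/10) = 0.2837 mrad

0.2837 mrad


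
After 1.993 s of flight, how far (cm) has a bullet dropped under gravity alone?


drop = 0.5*g*t^2 = 0.5*9.81*1.993^2 = 19.4829 m ≈ 1948 cm

1948 cm


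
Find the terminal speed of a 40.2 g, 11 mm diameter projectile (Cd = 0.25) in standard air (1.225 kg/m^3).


A = pi*(d/2)^2 = pi*(11/2000)^2 = 9.50332e-05 m^2
vt = sqrt(2mg/(Cd*rho*A)) = sqrt(2*0.0402*9.81/(0.25 * 1.225 * 9.50332e-05)) = 164.6 m/s

164.6 m/s


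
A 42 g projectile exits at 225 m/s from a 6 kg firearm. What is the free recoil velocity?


v_recoil = m_p * v_p / m_gun = 0.042 * 225 / 6 = 1.575 m/s

1.575 m/s


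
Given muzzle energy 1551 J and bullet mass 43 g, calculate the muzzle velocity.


v = sqrt(2*E/m) = sqrt(2*1551/0.043) = 268.6 m/s

268.6 m/s


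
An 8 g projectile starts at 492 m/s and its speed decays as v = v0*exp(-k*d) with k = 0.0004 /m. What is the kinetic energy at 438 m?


v = v0*exp(-k*d) = 492*exp(-0.0004*438) = 412.93 m/s
E = 0.5*m*v^2 = 0.5*0.008*412.93^2 = 682 J

682 J


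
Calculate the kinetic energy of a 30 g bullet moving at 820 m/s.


E = 0.5*m*v^2 = 0.5*0.03*820^2 = 10086 J

10086 J


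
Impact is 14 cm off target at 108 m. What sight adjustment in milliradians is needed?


1 mrad subtends 1 cm per 10 m of range, so adj = error_cm / (dist_m / 10) = 14 / (108/10) = 1.296 mrad

1.296 mrad


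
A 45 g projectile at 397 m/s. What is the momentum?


p = m*v = 0.045*397 = 17.86 kg·m/s

17.86 kg·m/s


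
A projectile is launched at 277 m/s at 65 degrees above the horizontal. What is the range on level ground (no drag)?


R = v0^2 * sin(2*theta) / g = 277^2 * sin(2*65°) / 9.81 = 5992 m

5992 m


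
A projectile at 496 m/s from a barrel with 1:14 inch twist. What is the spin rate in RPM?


twist_m = 14*0.0254 = 0.3556 m
spin = v/twist = 496/0.3556 = 1394.826 rev/s
RPM = spin*60 = 1394.826*60 ≈ 83690 RPM

83690 RPM


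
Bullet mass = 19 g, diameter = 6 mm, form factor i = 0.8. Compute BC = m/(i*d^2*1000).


BC = m/(i*d^2*1000) = 19/(0.8 * 6^2 * 1000) = 0.0006597

0.0006597


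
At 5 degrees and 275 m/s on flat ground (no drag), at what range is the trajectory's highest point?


R = v0^2*sin(2*theta)/g = 275^2*sin(2*5°)/9.81 = 1338.65 m
apex_dist = R/2 = 1338.65/2 = 669.3 m

669.3 m


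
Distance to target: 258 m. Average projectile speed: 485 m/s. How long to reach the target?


t = d/v = 258/485 = 0.532 s

0.532 s


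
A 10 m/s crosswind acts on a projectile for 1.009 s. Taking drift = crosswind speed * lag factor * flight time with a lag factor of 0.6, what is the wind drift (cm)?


drift = v_wind * lag * t = 10 * 0.6 * 1.009 = 6.054 m ≈ 605.4 cm

605.4 cm


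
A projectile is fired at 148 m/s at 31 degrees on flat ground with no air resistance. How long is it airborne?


T = 2*v0*sin(theta)/g = 2*148*sin(31°)/9.81 = 15.54 s

15.54 s


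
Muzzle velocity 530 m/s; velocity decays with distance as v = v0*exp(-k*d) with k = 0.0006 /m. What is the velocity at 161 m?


v = v0*exp(-k*d) = 530*exp(-0.0006*161) = 481.2 m/s

481.2 m/s


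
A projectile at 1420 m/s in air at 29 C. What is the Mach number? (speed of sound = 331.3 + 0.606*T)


a = 331.3 + 0.606*(29) = 348.874 m/s
M = v/a = 1420/348.874 = 4.07

4.07


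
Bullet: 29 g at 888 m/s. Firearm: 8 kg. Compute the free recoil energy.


v_r = m_p*v_p/m_gun = 0.029*888/8 = 3.219 m/s, E_r = 0.5*m_gun*v_r^2 = 0.5*8*3.219^2 = 41.45 J

41.45 J


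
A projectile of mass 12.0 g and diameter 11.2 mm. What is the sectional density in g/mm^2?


SD = m/d^2 = 12.0/11.2^2 = 0.09566 g/mm^2

0.09566 g/mm^2


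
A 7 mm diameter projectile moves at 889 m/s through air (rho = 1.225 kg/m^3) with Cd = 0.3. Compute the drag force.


A = pi*(d/2)^2 = pi*(7/2000)^2 = 3.84845e-05 m^2
Fd = 0.5*Cd*rho*A*v^2 = 0.5*0.3*1.225*3.84845e-05*889^2 = 5.589 N

5.589 N


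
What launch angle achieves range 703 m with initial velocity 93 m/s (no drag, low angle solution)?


sin(2*theta) = R*g/v0^2 = 703*9.81/93^2 = 0.797367, theta = arcsin(0.797367)/2 = 26.44°

26.44 degrees


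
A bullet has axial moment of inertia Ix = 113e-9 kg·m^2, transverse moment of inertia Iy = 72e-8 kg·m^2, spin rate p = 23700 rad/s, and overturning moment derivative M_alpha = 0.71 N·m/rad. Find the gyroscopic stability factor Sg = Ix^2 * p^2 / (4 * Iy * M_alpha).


Sg = Ix^2 * p^2 / (4 * Iy * M_alpha) = (113e-9)^2 * 23700^2 / (4 * 72e-8 * 0.71) = 3.508

3.508


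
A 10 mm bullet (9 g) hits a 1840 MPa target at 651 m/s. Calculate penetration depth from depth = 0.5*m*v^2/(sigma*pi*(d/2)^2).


A = pi*(d/2)^2 = pi*(10/2)^2 = 78.5398 mm^2
E = 0.5*m*v^2 = 0.5*0.009*651^2 = 1907.1 J
depth = E/(sigma*A) = 1907.1 J / (1840 MPa * 78.5398 mm^2) = 1907.1/(1840 * 78.5398) m = 0.0131967 m ≈ 13.2 mm

13.2 mm
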